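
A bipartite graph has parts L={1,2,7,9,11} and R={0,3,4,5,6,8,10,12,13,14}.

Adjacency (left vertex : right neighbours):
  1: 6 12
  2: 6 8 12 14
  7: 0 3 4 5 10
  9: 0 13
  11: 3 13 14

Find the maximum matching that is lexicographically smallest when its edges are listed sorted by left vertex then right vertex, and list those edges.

Lex-smallest maximum matching: {(1,6), (2,8), (7,0), (9,13), (11,3)}

|M| = 5 (so the lex-smallest maximum matching has 5 edges)
process left vertices in ascending order; for each, take the smallest-labelled available neighbour that still permits 5 edges overall, or leave it unmatched if none does
lex-smallest matching: {1-6, 2-8, 7-0, 9-13, 11-3}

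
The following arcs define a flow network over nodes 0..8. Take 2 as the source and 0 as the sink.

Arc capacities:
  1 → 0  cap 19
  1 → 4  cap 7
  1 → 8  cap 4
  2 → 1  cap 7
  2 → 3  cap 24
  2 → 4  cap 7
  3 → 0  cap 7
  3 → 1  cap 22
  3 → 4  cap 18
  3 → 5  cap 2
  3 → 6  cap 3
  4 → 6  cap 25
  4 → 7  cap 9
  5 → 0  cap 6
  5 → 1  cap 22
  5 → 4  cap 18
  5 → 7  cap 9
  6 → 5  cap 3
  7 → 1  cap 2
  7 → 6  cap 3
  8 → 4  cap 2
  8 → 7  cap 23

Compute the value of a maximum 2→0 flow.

Maximum flow value: 31

augment #1: 2→1→0 bottleneck 7, total now 7
augment #2: 2→3→0 bottleneck 7, total now 14
augment #3: 2→3→1→0 bottleneck 12, total now 26
augment #4: 2→3→5→0 bottleneck 2, total now 28
augment #5: 2→3→6→5→0 bottleneck 3, total now 31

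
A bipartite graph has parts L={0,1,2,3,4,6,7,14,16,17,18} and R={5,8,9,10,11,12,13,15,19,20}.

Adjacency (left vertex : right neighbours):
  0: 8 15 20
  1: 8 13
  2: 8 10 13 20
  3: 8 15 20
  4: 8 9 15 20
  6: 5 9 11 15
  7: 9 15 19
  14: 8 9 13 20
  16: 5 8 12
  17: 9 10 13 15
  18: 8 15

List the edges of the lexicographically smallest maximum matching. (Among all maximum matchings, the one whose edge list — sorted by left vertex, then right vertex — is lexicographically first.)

Lex-smallest maximum matching: {(0,8), (1,13), (2,10), (3,15), (4,9), (6,5), (7,19), (14,20), (16,12)}

|M| = 9 (so the lex-smallest maximum matching has 9 edges)
process left vertices in ascending order; for each, take the smallest-labelled available neighbour that still permits 9 edges overall, or leave it unmatched if none does
lex-smallest matching: {0-8, 1-13, 2-10, 3-15, 4-9, 6-5, 7-19, 14-20, 16-12}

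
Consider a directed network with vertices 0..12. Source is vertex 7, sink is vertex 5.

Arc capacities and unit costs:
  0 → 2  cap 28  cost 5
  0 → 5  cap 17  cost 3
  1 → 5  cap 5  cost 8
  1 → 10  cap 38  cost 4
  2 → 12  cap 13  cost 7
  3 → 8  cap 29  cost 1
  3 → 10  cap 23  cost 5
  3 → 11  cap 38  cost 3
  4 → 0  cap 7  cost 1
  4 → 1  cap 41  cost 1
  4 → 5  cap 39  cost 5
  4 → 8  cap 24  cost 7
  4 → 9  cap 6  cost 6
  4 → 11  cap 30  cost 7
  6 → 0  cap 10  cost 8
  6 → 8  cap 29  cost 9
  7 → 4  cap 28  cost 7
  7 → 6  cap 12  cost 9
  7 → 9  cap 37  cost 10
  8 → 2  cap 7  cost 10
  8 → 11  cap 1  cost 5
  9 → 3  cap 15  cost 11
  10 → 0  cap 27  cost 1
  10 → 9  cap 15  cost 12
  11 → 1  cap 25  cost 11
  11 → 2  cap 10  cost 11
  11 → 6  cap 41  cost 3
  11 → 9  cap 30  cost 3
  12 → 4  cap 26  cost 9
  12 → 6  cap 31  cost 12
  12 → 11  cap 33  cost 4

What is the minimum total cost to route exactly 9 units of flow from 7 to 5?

shortest-cost path #1: 7→4→0→5 push 7 @ unit cost 11 (adds 77)
shortest-cost path #2: 7→4→5 push 2 @ unit cost 12 (adds 24)
total cost = 101

Minimum cost for 9 units: 101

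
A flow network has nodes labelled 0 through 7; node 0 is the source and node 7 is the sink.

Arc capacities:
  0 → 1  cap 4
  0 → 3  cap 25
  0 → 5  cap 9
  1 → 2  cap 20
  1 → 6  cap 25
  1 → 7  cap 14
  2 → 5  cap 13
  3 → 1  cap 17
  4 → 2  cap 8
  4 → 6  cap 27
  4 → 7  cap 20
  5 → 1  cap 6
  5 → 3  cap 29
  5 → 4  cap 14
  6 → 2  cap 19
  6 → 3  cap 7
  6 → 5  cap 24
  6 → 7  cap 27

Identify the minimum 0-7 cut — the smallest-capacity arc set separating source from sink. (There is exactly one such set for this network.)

augment #1: 0→1→7 push 4
augment #2: 0→3→1→7 push 10
augment #3: 0→5→4→7 push 9
augment #4: 0→3→1→6→7 push 7
max flow = 30; residual-reachable set from 0 gives S-side
cut edges (S→T): {(0,1), (0,5), (3,1)} total cap 30

Min-cut arcs: {(0,1), (0,5), (3,1)} (total capacity 30)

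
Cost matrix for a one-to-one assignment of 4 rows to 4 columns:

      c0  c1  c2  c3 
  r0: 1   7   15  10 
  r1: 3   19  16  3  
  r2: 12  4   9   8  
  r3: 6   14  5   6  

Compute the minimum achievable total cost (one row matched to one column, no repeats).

Minimum assignment cost: 13

optimal assignment: row0→col0 (cost 1), row1→col3 (cost 3), row2→col1 (cost 4), row3→col2 (cost 5)
total = 1 + 3 + 4 + 5 = 13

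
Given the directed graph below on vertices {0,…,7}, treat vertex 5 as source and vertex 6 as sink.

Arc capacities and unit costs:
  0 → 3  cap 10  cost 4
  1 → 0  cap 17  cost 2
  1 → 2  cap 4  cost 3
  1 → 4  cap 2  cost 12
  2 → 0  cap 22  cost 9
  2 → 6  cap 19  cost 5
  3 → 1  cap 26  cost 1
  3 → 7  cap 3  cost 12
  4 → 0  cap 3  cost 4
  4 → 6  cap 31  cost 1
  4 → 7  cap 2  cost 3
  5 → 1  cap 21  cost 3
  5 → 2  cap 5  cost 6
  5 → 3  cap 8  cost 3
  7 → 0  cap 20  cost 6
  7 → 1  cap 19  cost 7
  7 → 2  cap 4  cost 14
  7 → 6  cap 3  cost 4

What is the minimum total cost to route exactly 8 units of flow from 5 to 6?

Minimum cost for 8 units: 88

shortest-cost path #1: 5→2→6 push 5 @ unit cost 11 (adds 55)
shortest-cost path #2: 5→1→2→6 push 3 @ unit cost 11 (adds 33)
total cost = 88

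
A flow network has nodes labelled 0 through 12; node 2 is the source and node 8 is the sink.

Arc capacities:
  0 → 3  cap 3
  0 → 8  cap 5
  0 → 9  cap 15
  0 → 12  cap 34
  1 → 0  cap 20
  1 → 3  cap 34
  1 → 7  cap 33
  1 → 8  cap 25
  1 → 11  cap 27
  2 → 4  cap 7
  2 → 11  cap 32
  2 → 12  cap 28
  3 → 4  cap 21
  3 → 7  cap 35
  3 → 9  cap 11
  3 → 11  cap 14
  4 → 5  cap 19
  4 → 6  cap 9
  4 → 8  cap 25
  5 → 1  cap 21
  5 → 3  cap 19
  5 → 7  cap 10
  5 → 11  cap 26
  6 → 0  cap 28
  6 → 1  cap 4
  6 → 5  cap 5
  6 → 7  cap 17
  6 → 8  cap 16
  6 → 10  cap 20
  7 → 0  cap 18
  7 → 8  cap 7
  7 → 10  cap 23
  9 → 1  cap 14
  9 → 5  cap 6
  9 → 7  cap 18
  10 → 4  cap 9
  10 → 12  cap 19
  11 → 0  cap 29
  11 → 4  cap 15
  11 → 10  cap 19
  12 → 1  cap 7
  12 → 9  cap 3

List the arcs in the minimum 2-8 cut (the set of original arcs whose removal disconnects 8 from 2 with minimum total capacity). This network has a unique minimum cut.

Min-cut arcs: {(2,4), (2,11), (12,1), (12,9)} (total capacity 49)

augment #1: 2→4→8 push 7
augment #2: 2→11→0→8 push 5
augment #3: 2→11→4→8 push 15
augment #4: 2→12→1→8 push 7
augment #5: 2→11→10→4→8 push 3
augment #6: 2→12→9→1→8 push 3
augment #7: 2→11→0→3→7→8 push 3
augment #8: 2→11→0→9→1→8 push 6
max flow = 49; residual-reachable set from 2 gives S-side
cut edges (S→T): {(2,4), (2,11), (12,1), (12,9)} total cap 49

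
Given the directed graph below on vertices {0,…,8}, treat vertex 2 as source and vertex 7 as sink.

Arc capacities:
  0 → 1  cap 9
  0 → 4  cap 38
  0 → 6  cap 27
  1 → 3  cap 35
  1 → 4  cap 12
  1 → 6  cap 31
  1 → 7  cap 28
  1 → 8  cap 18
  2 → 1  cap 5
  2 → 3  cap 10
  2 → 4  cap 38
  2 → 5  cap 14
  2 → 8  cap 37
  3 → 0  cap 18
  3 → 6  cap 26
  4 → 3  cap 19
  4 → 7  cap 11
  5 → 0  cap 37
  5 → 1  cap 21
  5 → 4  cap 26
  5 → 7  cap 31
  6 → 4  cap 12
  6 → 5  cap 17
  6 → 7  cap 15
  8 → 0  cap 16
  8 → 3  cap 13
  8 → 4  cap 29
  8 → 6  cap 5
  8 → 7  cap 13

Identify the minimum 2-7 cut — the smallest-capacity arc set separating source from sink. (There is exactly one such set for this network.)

Min-cut arcs: {(0,1), (2,1), (2,5), (4,7), (6,5), (6,7), (8,7)} (total capacity 84)

augment #1: 2→1→7 push 5
augment #2: 2→4→7 push 11
augment #3: 2→5→7 push 14
augment #4: 2→8→7 push 13
augment #5: 2→3→6→7 push 10
augment #6: 2→8→6→7 push 5
augment #7: 2→8→0→1→7 push 9
augment #8: 2→4→3→6→5→7 push 16
augment #9: 2→8→0→6→5→7 push 1
max flow = 84; residual-reachable set from 2 gives S-side
cut edges (S→T): {(0,1), (2,1), (2,5), (4,7), (6,5), (6,7), (8,7)} total cap 84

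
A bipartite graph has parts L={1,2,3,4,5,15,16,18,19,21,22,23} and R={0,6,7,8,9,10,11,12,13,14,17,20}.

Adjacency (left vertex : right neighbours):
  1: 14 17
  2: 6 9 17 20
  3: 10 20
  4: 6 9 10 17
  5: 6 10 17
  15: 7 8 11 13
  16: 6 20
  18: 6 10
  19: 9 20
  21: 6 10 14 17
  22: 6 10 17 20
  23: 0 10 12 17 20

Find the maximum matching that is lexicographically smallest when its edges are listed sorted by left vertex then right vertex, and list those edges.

|M| = 8 (so the lex-smallest maximum matching has 8 edges)
process left vertices in ascending order; for each, take the smallest-labelled available neighbour that still permits 8 edges overall, or leave it unmatched if none does
lex-smallest matching: {1-14, 2-6, 3-10, 4-9, 5-17, 15-7, 16-20, 23-0}

Lex-smallest maximum matching: {(1,14), (2,6), (3,10), (4,9), (5,17), (15,7), (16,20), (23,0)}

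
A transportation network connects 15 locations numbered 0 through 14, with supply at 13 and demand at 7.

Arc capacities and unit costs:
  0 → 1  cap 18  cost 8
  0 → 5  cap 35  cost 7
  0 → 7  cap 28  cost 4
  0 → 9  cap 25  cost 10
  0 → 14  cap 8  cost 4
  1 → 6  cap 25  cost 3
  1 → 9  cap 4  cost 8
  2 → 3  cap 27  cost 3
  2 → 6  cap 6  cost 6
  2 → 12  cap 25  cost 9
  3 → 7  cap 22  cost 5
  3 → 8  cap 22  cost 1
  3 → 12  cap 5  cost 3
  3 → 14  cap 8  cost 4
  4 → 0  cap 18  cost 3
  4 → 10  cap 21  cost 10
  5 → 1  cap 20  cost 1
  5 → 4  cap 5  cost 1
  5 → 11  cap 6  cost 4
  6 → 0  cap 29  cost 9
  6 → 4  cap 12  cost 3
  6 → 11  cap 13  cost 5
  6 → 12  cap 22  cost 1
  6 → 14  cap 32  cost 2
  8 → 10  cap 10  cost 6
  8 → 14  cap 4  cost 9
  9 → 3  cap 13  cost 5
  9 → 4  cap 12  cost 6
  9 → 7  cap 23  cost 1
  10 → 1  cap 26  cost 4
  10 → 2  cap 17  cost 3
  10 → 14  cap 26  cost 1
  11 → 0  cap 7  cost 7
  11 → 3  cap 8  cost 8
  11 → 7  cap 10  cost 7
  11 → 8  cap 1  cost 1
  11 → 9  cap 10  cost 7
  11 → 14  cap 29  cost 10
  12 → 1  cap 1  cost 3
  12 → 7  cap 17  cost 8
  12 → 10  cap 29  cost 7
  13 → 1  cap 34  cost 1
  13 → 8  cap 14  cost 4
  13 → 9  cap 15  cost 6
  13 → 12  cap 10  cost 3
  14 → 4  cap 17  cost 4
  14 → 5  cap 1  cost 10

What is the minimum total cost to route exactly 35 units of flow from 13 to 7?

shortest-cost path #1: 13→9→7 push 15 @ unit cost 7 (adds 105)
shortest-cost path #2: 13→1→9→7 push 4 @ unit cost 10 (adds 40)
shortest-cost path #3: 13→12→7 push 10 @ unit cost 11 (adds 110)
shortest-cost path #4: 13→1→6→12→7 push 6 @ unit cost 13 (adds 78)
total cost = 333

Minimum cost for 35 units: 333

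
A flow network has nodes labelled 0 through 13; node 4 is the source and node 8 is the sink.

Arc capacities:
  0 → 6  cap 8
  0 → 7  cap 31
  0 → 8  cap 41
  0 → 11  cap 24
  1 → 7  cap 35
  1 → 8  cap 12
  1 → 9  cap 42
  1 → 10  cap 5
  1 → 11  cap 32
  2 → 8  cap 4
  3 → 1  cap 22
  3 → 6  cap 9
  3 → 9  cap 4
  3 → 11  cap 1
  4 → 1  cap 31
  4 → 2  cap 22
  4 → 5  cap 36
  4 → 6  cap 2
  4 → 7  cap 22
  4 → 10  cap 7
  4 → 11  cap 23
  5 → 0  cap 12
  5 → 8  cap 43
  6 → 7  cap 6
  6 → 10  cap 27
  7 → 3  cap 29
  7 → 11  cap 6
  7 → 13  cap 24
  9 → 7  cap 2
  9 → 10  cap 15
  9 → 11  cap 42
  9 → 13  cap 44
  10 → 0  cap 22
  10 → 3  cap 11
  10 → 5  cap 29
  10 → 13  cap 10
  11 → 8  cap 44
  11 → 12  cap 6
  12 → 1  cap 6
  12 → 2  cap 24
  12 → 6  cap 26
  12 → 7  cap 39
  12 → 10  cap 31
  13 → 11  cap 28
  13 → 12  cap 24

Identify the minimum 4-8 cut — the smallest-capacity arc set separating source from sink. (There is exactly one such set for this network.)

augment #1: 4→1→8 push 12
augment #2: 4→2→8 push 4
augment #3: 4→5→8 push 36
augment #4: 4→11→8 push 23
augment #5: 4→1→11→8 push 19
augment #6: 4→7→11→8 push 2
augment #7: 4→10→0→8 push 7
augment #8: 4→6→10→0→8 push 2
augment #9: 4→7→3→1→10→0→8 push 5
augment #10: 4→7→3→6→10→0→8 push 8
augment #11: 4→7→3→6→10→5→8 push 1
augment #12: 4→7→3→9→10→5→8 push 4
augment #13: 4→7→11→12→10→5→8 push 2
max flow = 125; residual-reachable set from 4 gives S-side
cut edges (S→T): {(2,8), (4,1), (4,5), (4,6), (4,7), (4,10), (4,11)} total cap 125

Min-cut arcs: {(2,8), (4,1), (4,5), (4,6), (4,7), (4,10), (4,11)} (total capacity 125)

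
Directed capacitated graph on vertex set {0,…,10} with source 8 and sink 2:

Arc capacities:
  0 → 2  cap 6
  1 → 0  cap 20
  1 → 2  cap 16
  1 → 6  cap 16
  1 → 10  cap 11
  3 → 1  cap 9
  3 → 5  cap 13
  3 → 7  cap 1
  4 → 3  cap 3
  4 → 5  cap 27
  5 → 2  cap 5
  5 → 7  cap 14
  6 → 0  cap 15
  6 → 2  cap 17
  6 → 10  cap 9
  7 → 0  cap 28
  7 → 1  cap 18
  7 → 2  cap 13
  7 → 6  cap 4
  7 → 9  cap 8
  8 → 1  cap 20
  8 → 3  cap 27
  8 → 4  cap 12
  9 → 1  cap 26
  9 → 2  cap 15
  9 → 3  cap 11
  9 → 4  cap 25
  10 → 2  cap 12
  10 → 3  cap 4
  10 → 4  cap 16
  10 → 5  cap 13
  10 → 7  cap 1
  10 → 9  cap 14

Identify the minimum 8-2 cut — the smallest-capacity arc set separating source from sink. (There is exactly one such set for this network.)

augment #1: 8→1→2 push 16
augment #2: 8→1→0→2 push 4
augment #3: 8→3→5→2 push 5
augment #4: 8→3→7→2 push 1
augment #5: 8→3→1→0→2 push 2
augment #6: 8→3→1→6→2 push 7
augment #7: 8→3→5→7→2 push 8
augment #8: 8→4→5→7→2 push 4
augment #9: 8→4→5→7→6→2 push 2
max flow = 49; residual-reachable set from 8 gives S-side
cut edges (S→T): {(3,1), (3,7), (5,2), (5,7), (8,1)} total cap 49

Min-cut arcs: {(3,1), (3,7), (5,2), (5,7), (8,1)} (total capacity 49)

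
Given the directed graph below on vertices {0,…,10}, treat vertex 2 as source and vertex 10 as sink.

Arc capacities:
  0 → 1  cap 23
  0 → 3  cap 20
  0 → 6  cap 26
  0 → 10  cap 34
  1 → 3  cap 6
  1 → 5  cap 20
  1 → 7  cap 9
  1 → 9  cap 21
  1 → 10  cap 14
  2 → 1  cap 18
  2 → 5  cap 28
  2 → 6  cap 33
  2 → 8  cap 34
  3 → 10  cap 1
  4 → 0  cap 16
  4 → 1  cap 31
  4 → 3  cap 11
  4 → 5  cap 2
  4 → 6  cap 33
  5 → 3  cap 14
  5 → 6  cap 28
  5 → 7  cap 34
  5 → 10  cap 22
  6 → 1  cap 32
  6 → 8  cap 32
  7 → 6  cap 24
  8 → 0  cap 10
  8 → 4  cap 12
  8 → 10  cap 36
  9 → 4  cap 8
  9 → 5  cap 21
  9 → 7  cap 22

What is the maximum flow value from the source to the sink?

augment #1: 2→1→10 bottleneck 14, total now 14
augment #2: 2→5→10 bottleneck 22, total now 36
augment #3: 2→8→10 bottleneck 34, total now 70
augment #4: 2→1→3→10 bottleneck 1, total now 71
augment #5: 2→6→8→10 bottleneck 2, total now 73
augment #6: 2→6→8→0→10 bottleneck 10, total now 83
augment #7: 2→1→9→4→0→10 bottleneck 3, total now 86
augment #8: 2→6→8→4→0→10 bottleneck 12, total now 98
augment #9: 2→6→1→9→4→0→10 bottleneck 1, total now 99

Maximum flow value: 99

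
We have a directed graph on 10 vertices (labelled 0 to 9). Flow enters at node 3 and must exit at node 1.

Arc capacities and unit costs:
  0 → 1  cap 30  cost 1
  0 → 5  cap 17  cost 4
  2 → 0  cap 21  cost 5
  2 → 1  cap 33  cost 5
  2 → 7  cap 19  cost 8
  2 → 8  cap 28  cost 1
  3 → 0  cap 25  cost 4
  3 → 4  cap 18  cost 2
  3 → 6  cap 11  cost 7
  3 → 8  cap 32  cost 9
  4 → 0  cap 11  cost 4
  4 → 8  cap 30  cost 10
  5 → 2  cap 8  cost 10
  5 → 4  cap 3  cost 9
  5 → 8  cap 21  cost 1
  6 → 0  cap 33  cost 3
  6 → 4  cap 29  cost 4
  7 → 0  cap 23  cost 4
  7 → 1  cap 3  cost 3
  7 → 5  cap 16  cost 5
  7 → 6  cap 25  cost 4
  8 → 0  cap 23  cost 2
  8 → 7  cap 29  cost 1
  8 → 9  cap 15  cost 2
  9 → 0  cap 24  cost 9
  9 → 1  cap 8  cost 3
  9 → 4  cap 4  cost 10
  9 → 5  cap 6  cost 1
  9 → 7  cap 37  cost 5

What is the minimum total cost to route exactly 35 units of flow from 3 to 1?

shortest-cost path #1: 3→0→1 push 25 @ unit cost 5 (adds 125)
shortest-cost path #2: 3→4→0→1 push 5 @ unit cost 7 (adds 35)
shortest-cost path #3: 3→8→7→1 push 3 @ unit cost 13 (adds 39)
shortest-cost path #4: 3→8→9→1 push 2 @ unit cost 14 (adds 28)
total cost = 227

Minimum cost for 35 units: 227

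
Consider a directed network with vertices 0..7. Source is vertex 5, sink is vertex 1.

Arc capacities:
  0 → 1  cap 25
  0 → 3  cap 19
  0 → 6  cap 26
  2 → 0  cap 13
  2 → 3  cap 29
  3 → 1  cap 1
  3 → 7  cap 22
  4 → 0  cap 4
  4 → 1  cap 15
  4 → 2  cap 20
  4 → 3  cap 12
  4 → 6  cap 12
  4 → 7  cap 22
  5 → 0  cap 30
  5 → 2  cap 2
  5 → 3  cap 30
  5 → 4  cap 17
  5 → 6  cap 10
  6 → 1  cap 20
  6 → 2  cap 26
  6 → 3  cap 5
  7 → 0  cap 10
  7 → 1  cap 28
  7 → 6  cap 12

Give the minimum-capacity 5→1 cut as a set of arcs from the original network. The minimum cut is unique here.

Min-cut arcs: {(3,1), (3,7), (5,0), (5,2), (5,4), (5,6)} (total capacity 82)

augment #1: 5→0→1 push 25
augment #2: 5→3→1 push 1
augment #3: 5→4→1 push 15
augment #4: 5→6→1 push 10
augment #5: 5→0→6→1 push 5
augment #6: 5→3→7→1 push 22
augment #7: 5→4→6→1 push 2
augment #8: 5→2→0→6→1 push 2
max flow = 82; residual-reachable set from 5 gives S-side
cut edges (S→T): {(3,1), (3,7), (5,0), (5,2), (5,4), (5,6)} total cap 82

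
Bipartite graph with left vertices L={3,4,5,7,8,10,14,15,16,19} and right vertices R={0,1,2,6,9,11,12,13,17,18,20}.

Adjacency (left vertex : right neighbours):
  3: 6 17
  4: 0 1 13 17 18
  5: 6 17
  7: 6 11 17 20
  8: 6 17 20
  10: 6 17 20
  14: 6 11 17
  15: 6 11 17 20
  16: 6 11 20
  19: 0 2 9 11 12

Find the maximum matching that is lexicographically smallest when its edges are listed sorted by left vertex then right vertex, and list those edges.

|M| = 6 (so the lex-smallest maximum matching has 6 edges)
process left vertices in ascending order; for each, take the smallest-labelled available neighbour that still permits 6 edges overall, or leave it unmatched if none does
lex-smallest matching: {3-6, 4-0, 5-17, 7-11, 8-20, 19-2}

Lex-smallest maximum matching: {(3,6), (4,0), (5,17), (7,11), (8,20), (19,2)}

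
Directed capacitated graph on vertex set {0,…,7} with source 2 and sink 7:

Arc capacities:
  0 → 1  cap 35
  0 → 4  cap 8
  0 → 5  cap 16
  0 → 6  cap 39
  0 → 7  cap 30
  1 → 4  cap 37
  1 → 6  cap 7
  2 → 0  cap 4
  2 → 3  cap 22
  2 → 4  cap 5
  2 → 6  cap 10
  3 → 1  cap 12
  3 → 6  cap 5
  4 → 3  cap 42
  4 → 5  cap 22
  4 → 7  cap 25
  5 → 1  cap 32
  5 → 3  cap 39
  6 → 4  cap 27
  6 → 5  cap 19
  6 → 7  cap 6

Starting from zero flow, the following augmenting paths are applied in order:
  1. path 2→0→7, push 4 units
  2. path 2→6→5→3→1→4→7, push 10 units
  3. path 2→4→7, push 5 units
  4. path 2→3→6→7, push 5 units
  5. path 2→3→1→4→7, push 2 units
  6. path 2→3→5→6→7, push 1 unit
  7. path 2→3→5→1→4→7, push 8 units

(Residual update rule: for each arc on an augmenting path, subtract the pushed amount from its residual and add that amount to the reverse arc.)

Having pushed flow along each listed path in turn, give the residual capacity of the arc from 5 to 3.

after path 1 (2→0→7, push 4): res(5,3)=39
after path 2 (2→6→5→3→1→4→7, push 10): res(5,3)=29
after path 3 (2→4→7, push 5): res(5,3)=29
after path 4 (2→3→6→7, push 5): res(5,3)=29
after path 5 (2→3→1→4→7, push 2): res(5,3)=29
after path 6 (2→3→5→6→7, push 1): res(5,3)=30
after path 7 (2→3→5→1→4→7, push 8): res(5,3)=38

Residual capacity of (5,3): 38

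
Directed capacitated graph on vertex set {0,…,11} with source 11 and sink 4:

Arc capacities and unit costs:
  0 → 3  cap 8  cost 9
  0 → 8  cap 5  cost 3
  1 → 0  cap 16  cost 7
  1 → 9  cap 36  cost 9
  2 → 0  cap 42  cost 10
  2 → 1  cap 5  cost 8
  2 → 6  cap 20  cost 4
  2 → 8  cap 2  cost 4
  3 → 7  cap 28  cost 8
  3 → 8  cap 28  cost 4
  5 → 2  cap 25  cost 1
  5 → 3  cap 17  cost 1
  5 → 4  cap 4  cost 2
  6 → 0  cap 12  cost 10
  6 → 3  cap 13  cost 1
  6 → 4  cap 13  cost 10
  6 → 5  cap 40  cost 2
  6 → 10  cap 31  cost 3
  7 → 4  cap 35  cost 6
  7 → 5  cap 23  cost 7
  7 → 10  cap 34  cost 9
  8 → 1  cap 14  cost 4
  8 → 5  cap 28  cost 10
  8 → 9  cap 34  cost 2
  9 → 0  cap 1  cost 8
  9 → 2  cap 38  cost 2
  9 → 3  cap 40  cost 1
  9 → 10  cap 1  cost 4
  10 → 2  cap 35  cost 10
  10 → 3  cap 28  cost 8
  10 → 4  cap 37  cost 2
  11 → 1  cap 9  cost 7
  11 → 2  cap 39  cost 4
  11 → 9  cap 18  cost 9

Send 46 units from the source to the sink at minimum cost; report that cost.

shortest-cost path #1: 11→2→6→5→4 push 4 @ unit cost 12 (adds 48)
shortest-cost path #2: 11→2→6→10→4 push 16 @ unit cost 13 (adds 208)
shortest-cost path #3: 11→9→10→4 push 1 @ unit cost 15 (adds 15)
shortest-cost path #4: 11→2→8→5→6→10→4 push 2 @ unit cost 21 (adds 42)
shortest-cost path #5: 11→9→3→7→4 push 17 @ unit cost 24 (adds 408)
shortest-cost path #6: 11→1→0→8→5→6→10→4 push 2 @ unit cost 30 (adds 60)
shortest-cost path #7: 11→1→9→3→7→4 push 4 @ unit cost 31 (adds 124)
total cost = 905

Minimum cost for 46 units: 905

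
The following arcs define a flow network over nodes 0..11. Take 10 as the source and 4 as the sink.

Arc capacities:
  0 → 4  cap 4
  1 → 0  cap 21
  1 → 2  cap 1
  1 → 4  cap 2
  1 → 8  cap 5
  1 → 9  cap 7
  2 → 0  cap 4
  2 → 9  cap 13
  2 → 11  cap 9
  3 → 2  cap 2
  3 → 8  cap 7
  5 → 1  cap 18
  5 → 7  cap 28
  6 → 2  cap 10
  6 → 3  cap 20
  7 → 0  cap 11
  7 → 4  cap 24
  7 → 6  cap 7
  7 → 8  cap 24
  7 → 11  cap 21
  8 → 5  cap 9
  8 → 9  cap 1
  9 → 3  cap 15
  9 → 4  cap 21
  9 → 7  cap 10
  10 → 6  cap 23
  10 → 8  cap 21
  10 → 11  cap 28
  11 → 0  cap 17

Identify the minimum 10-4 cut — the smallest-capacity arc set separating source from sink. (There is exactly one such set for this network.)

augment #1: 10→8→9→4 push 1
augment #2: 10→11→0→4 push 4
augment #3: 10→6→2→9→4 push 10
augment #4: 10→8→5→1→4 push 2
augment #5: 10→8→5→7→4 push 7
augment #6: 10→6→3→2→9→4 push 2
max flow = 26; residual-reachable set from 10 gives S-side
cut edges (S→T): {(0,4), (3,2), (6,2), (8,5), (8,9)} total cap 26

Min-cut arcs: {(0,4), (3,2), (6,2), (8,5), (8,9)} (total capacity 26)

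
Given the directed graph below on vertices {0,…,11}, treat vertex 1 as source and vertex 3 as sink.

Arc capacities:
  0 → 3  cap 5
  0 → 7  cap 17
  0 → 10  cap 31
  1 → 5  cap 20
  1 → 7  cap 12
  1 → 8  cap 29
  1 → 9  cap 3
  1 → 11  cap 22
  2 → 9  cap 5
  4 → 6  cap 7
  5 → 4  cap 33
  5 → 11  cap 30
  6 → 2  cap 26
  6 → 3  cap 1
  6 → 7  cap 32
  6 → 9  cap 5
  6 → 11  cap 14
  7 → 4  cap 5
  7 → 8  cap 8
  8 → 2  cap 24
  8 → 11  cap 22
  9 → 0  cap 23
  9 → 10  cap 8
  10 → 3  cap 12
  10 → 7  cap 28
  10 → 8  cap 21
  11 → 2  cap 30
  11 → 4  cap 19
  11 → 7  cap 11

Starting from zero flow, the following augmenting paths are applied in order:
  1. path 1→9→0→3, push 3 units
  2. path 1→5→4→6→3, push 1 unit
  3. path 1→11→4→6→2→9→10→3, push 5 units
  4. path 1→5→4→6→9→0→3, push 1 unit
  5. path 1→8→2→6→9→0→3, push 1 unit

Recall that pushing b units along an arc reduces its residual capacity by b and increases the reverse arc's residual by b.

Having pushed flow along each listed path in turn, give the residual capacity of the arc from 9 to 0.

after path 1 (1→9→0→3, push 3): res(9,0)=20
after path 2 (1→5→4→6→3, push 1): res(9,0)=20
after path 3 (1→11→4→6→2→9→10→3, push 5): res(9,0)=20
after path 4 (1→5→4→6→9→0→3, push 1): res(9,0)=19
after path 5 (1→8→2→6→9→0→3, push 1): res(9,0)=18

Residual capacity of (9,0): 18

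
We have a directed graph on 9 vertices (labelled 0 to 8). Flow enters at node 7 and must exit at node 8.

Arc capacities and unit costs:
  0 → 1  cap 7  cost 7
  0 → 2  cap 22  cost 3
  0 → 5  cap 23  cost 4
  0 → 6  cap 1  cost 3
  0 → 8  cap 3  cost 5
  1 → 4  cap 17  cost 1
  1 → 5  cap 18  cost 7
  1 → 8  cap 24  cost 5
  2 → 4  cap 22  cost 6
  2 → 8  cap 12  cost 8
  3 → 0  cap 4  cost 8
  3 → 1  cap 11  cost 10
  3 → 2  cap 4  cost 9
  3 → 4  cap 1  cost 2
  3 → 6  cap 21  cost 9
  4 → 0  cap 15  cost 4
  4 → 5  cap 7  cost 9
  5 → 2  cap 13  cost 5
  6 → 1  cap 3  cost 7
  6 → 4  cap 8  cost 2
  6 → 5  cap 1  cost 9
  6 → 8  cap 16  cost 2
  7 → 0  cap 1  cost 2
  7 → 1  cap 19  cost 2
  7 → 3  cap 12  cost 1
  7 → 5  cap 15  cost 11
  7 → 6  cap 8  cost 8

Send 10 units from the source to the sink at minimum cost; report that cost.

shortest-cost path #1: 7→0→8 push 1 @ unit cost 7 (adds 7)
shortest-cost path #2: 7→1→8 push 9 @ unit cost 7 (adds 63)
total cost = 70

Minimum cost for 10 units: 70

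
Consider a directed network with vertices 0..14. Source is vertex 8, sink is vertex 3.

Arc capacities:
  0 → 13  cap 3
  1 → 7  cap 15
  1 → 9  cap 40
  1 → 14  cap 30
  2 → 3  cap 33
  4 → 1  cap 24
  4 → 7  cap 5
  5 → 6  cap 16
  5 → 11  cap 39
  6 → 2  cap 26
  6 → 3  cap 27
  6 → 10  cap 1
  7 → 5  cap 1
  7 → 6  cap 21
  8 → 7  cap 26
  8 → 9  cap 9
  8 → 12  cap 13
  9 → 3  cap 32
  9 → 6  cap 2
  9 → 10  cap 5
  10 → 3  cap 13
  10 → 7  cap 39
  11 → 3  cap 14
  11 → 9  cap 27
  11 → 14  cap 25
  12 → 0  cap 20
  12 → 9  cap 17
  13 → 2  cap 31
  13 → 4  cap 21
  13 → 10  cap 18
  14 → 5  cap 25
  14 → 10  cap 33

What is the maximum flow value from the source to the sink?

Maximum flow value: 44

augment #1: 8→9→3 bottleneck 9, total now 9
augment #2: 8→7→6→3 bottleneck 21, total now 30
augment #3: 8→12→9→3 bottleneck 13, total now 43
augment #4: 8→7→5→6→3 bottleneck 1, total now 44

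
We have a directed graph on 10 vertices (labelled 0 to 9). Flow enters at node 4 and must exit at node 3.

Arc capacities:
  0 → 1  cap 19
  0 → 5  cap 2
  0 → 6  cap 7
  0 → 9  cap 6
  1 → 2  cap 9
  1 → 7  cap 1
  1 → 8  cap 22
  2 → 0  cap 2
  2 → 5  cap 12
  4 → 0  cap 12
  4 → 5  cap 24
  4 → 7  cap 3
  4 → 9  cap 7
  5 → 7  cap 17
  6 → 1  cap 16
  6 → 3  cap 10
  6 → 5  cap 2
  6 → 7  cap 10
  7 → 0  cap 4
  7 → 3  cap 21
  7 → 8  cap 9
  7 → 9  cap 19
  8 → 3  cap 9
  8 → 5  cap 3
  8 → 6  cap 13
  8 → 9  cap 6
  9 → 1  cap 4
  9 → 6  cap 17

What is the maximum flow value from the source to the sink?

Maximum flow value: 39

augment #1: 4→7→3 bottleneck 3, total now 3
augment #2: 4→0→6→3 bottleneck 7, total now 10
augment #3: 4→5→7→3 bottleneck 17, total now 27
augment #4: 4→9→6→3 bottleneck 3, total now 30
augment #5: 4→0→1→7→3 bottleneck 1, total now 31
augment #6: 4→0→1→8→3 bottleneck 4, total now 35
augment #7: 4→9→1→8→3 bottleneck 4, total now 39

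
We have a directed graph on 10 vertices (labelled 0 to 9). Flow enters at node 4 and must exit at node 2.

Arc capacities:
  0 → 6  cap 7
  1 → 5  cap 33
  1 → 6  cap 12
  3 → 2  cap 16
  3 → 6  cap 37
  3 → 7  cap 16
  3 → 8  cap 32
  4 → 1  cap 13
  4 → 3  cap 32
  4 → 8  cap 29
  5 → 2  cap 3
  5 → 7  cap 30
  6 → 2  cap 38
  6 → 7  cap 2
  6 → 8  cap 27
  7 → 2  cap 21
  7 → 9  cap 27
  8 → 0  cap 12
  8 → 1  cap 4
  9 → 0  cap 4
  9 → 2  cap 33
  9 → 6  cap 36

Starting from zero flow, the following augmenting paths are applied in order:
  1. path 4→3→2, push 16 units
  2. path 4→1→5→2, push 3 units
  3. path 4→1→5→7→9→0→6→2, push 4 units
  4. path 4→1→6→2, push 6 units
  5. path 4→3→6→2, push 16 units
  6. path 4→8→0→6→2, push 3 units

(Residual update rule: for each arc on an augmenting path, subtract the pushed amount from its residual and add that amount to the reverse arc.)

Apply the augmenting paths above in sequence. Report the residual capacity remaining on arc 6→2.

after path 1 (4→3→2, push 16): res(6,2)=38
after path 2 (4→1→5→2, push 3): res(6,2)=38
after path 3 (4→1→5→7→9→0→6→2, push 4): res(6,2)=34
after path 4 (4→1→6→2, push 6): res(6,2)=28
after path 5 (4→3→6→2, push 16): res(6,2)=12
after path 6 (4→8→0→6→2, push 3): res(6,2)=9

Residual capacity of (6,2): 9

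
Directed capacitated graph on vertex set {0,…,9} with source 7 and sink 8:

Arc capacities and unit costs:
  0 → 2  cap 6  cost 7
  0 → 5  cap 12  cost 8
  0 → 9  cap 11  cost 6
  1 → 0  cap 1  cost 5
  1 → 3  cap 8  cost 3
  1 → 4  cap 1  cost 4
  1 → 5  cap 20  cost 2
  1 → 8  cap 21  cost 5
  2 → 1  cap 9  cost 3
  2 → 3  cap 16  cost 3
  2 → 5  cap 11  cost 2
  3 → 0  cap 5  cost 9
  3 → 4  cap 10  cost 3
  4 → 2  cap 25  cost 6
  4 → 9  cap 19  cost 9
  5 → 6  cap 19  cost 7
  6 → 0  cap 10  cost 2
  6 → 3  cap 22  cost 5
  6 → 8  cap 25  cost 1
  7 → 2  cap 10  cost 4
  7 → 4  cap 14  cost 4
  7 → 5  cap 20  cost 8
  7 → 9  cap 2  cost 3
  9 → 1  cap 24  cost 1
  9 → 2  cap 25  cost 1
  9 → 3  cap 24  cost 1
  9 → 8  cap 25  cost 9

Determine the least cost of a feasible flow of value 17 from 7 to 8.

Minimum cost for 17 units: 220

shortest-cost path #1: 7→9→1→8 push 2 @ unit cost 9 (adds 18)
shortest-cost path #2: 7→2→1→8 push 9 @ unit cost 12 (adds 108)
shortest-cost path #3: 7→2→5→6→8 push 1 @ unit cost 14 (adds 14)
shortest-cost path #4: 7→5→6→8 push 5 @ unit cost 16 (adds 80)
total cost = 220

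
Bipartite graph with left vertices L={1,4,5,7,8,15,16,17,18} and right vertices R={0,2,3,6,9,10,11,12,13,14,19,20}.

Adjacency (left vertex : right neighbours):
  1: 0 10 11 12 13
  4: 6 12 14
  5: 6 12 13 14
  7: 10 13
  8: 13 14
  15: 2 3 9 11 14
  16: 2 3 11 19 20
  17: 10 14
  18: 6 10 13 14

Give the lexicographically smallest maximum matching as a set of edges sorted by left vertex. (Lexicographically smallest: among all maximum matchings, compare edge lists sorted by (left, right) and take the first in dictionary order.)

Lex-smallest maximum matching: {(1,0), (4,6), (5,12), (7,10), (8,13), (15,2), (16,3), (17,14)}

|M| = 8 (so the lex-smallest maximum matching has 8 edges)
process left vertices in ascending order; for each, take the smallest-labelled available neighbour that still permits 8 edges overall, or leave it unmatched if none does
lex-smallest matching: {1-0, 4-6, 5-12, 7-10, 8-13, 15-2, 16-3, 17-14}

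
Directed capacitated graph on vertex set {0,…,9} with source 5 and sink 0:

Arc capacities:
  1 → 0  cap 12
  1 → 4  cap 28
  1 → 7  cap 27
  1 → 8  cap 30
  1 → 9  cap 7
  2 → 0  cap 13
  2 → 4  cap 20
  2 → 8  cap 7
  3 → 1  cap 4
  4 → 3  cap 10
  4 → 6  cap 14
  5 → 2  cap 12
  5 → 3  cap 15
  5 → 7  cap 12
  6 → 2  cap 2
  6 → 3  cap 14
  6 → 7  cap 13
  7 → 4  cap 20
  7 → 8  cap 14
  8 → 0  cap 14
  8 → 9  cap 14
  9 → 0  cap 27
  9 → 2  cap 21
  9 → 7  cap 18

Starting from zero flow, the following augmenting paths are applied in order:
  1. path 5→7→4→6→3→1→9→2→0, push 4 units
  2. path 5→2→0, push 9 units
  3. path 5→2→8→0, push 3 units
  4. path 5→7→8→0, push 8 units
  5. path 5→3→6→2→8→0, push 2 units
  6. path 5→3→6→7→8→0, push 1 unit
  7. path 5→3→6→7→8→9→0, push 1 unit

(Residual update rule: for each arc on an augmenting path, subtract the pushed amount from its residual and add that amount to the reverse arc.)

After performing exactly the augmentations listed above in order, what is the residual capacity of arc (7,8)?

Residual capacity of (7,8): 4

after path 1 (5→7→4→6→3→1→9→2→0, push 4): res(7,8)=14
after path 2 (5→2→0, push 9): res(7,8)=14
after path 3 (5→2→8→0, push 3): res(7,8)=14
after path 4 (5→7→8→0, push 8): res(7,8)=6
after path 5 (5→3→6→2→8→0, push 2): res(7,8)=6
after path 6 (5→3→6→7→8→0, push 1): res(7,8)=5
after path 7 (5→3→6→7→8→9→0, push 1): res(7,8)=4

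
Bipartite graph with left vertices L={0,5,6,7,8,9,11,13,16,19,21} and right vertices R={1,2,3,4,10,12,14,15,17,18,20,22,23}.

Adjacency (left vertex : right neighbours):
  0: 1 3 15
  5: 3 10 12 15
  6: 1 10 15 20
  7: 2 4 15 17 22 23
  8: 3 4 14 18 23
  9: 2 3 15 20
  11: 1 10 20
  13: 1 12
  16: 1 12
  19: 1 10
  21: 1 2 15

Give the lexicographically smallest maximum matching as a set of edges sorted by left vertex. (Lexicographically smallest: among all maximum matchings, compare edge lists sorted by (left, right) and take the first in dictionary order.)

Lex-smallest maximum matching: {(0,1), (5,3), (6,10), (7,4), (8,14), (9,2), (11,20), (13,12), (21,15)}

|M| = 9 (so the lex-smallest maximum matching has 9 edges)
process left vertices in ascending order; for each, take the smallest-labelled available neighbour that still permits 9 edges overall, or leave it unmatched if none does
lex-smallest matching: {0-1, 5-3, 6-10, 7-4, 8-14, 9-2, 11-20, 13-12, 21-15}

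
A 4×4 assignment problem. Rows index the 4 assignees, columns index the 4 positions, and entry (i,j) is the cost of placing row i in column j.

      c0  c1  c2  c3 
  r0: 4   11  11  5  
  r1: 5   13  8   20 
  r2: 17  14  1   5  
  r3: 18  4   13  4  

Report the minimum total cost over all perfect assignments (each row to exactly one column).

Minimum assignment cost: 15

optimal assignment: row0→col3 (cost 5), row1→col0 (cost 5), row2→col2 (cost 1), row3→col1 (cost 4)
total = 5 + 5 + 1 + 4 = 15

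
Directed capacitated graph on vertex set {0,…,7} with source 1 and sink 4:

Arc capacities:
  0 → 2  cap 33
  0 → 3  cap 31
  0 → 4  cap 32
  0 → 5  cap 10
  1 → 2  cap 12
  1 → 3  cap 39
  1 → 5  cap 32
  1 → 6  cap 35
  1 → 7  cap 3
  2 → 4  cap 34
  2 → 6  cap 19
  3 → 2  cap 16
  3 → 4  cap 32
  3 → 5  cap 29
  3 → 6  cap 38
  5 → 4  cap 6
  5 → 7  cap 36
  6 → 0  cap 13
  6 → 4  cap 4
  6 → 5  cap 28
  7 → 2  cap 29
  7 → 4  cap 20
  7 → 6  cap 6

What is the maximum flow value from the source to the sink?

augment #1: 1→2→4 bottleneck 12, total now 12
augment #2: 1→3→4 bottleneck 32, total now 44
augment #3: 1→5→4 bottleneck 6, total now 50
augment #4: 1→6→4 bottleneck 4, total now 54
augment #5: 1→7→4 bottleneck 3, total now 57
augment #6: 1→3→2→4 bottleneck 7, total now 64
augment #7: 1→5→7→4 bottleneck 17, total now 81
augment #8: 1→6→0→4 bottleneck 13, total now 94
augment #9: 1→5→7→2→4 bottleneck 9, total now 103
augment #10: 1→6→5→7→2→4 bottleneck 6, total now 109

Maximum flow value: 109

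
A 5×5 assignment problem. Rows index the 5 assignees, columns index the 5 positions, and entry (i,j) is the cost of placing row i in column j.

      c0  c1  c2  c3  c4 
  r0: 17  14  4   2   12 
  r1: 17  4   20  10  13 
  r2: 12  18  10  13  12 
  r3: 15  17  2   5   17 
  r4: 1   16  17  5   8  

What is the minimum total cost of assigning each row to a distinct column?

Minimum assignment cost: 21

optimal assignment: row0→col3 (cost 2), row1→col1 (cost 4), row2→col4 (cost 12), row3→col2 (cost 2), row4→col0 (cost 1)
total = 2 + 4 + 12 + 2 + 1 = 21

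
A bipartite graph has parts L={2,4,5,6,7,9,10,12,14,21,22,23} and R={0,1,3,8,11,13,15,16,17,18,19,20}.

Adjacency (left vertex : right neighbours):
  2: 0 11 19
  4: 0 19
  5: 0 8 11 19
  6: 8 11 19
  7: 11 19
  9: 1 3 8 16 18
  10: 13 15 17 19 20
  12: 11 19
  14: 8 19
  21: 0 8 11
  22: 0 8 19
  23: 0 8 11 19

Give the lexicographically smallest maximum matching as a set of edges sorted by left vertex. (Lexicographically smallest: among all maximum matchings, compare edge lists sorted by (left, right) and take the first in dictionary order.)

Lex-smallest maximum matching: {(2,0), (4,19), (5,8), (6,11), (9,1), (10,13)}

|M| = 6 (so the lex-smallest maximum matching has 6 edges)
process left vertices in ascending order; for each, take the smallest-labelled available neighbour that still permits 6 edges overall, or leave it unmatched if none does
lex-smallest matching: {2-0, 4-19, 5-8, 6-11, 9-1, 10-13}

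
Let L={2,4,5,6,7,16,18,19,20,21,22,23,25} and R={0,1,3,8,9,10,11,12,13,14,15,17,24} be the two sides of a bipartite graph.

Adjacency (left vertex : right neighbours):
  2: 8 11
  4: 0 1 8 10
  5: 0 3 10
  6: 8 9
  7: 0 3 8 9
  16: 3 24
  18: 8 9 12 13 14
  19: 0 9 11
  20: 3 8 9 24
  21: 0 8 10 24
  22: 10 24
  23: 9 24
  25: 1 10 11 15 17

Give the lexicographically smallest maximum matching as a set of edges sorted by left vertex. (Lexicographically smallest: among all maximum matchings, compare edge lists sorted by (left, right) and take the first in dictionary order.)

|M| = 10 (so the lex-smallest maximum matching has 10 edges)
process left vertices in ascending order; for each, take the smallest-labelled available neighbour that still permits 10 edges overall, or leave it unmatched if none does
lex-smallest matching: {2-8, 4-1, 5-0, 6-9, 7-3, 16-24, 18-12, 19-11, 21-10, 25-15}

Lex-smallest maximum matching: {(2,8), (4,1), (5,0), (6,9), (7,3), (16,24), (18,12), (19,11), (21,10), (25,15)}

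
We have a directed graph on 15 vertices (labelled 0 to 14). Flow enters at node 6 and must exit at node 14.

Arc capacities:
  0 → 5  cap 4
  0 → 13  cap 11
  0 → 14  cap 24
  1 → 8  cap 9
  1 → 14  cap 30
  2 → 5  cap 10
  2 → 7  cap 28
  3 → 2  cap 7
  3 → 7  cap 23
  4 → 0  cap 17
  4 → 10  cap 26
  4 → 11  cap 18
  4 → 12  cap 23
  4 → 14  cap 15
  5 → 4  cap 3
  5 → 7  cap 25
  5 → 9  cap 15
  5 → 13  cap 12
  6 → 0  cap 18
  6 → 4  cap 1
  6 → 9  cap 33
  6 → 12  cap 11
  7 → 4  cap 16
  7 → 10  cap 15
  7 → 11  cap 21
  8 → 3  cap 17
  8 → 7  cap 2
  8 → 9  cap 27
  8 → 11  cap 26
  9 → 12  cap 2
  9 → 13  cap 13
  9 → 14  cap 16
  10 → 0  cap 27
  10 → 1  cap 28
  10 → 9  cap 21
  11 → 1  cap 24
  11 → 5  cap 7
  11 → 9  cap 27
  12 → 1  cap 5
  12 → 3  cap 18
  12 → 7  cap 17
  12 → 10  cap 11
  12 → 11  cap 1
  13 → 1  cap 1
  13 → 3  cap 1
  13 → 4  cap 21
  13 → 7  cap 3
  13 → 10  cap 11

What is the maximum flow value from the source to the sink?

Maximum flow value: 61

augment #1: 6→0→14 bottleneck 18, total now 18
augment #2: 6→4→14 bottleneck 1, total now 19
augment #3: 6→9→14 bottleneck 16, total now 35
augment #4: 6→12→1→14 bottleneck 5, total now 40
augment #5: 6→9→13→1→14 bottleneck 1, total now 41
augment #6: 6→9→13→4→14 bottleneck 12, total now 53
augment #7: 6→12→7→4→14 bottleneck 2, total now 55
augment #8: 6→12→10→0→14 bottleneck 4, total now 59
augment #9: 6→9→12→10→0→14 bottleneck 2, total now 61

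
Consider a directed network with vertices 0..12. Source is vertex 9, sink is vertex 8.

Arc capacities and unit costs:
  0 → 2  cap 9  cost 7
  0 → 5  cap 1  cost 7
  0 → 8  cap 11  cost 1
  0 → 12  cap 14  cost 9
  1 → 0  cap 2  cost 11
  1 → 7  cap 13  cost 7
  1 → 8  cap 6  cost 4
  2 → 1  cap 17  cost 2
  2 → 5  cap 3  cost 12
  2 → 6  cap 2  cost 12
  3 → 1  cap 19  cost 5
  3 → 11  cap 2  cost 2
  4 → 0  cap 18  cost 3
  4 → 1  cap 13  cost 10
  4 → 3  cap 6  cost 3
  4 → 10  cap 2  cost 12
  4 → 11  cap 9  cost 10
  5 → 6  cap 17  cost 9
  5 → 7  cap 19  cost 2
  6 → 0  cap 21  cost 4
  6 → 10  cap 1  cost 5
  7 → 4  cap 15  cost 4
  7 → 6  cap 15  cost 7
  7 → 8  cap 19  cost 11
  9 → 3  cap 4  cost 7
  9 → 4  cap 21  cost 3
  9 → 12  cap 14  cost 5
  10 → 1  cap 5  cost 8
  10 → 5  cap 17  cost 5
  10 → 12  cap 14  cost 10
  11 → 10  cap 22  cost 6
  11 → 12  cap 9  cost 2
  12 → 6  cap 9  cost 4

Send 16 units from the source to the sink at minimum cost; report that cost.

Minimum cost for 16 units: 152

shortest-cost path #1: 9→4→0→8 push 11 @ unit cost 7 (adds 77)
shortest-cost path #2: 9→4→3→1→8 push 5 @ unit cost 15 (adds 75)
total cost = 152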